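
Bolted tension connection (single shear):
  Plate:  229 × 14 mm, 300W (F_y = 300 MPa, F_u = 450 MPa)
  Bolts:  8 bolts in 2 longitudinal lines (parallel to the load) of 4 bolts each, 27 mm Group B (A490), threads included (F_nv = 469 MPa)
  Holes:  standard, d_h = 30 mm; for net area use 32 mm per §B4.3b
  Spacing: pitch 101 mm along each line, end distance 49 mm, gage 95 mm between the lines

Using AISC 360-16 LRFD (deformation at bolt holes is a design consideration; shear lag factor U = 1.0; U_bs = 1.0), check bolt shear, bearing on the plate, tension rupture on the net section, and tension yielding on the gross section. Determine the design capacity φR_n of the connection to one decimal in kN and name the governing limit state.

Bolt shear: A_b = π(27)²/4 = 572.56 mm². φR_n = 0.75 × 469 × 572.56 × 8 × 1 = 1611.2 kN.
Bearing (14 mm plate, F_u = 450 MPa): end bolts L_c = 49 − 30/2 = 34, R_n = min(1.2×34×14×450, 2.4×27×14×450) = 257.04 kN/bolt; interior L_c = 101 − 30 = 71, R_n = 408.24 kN/bolt. φR_n = 0.75 × (2×257.04 + 6×408.24) = 2222.6 kN.
Tension rupture (net): A_n = (229 − 2×32)×14 = 2310 mm² (U = 1.0, A_e = A_n). φR_n = 0.75 × 450 × 2310 = 779.6 kN.
Tension yield (gross): A_g = 229×14 = 3206 mm². φR_n = 0.90 × 300 × 3206 = 865.6 kN.
Governing: min(1611.2, 2222.6, 779.6, 865.6) = 779.6 kN → net-section rupture.

779.6 kN (net-section rupture governs)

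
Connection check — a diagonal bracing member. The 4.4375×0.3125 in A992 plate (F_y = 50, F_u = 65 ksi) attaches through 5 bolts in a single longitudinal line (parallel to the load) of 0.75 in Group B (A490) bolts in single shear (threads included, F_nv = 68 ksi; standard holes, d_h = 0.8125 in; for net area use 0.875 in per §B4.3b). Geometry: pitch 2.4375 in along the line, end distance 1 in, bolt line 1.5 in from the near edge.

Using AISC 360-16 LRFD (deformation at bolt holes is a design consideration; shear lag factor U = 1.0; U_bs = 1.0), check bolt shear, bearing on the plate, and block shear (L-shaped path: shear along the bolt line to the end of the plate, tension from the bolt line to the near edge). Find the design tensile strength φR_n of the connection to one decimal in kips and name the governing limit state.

78.5 kips (block shear governs)

Bolt shear: A_b = π(0.75)²/4 = 0.44179 in². φR_n = 0.75 × 68 × 0.44179 × 5 × 1 = 112.7 kips.
Bearing (0.3125 in plate, F_u = 65 ksi): end bolts L_c = 1 − 0.8125/2 = 0.59375, R_n = min(1.2×0.59375×0.3125×65, 2.4×0.75×0.3125×65) = 14.473 kips/bolt; interior L_c = 2.4375 − 0.8125 = 1.625, R_n = 36.563 kips/bolt. φR_n = 0.75 × (1×14.473 + 4×36.563) = 120.5 kips.
Block shear: shear path 1×[1+4×2.4375] = 1×10.75 in, A_gv = 3.3594, A_nv = 1×(10.75 − 4.5×0.875)×0.3125 = 2.1289 in²; tension to near edge: (1.5 − 0.5×0.875)×0.3125 = 0.33203 in². R_n = min(0.6×65×2.1289, 0.6×50×3.3594) + 1.0×65×0.33203 = min(83.027, 100.78) + 21.582 = 104.61 kips. φR_n = 0.75 × 104.61 = 78.5 kips.
Governing: min(112.7, 120.5, 78.5) = 78.5 kips → block shear.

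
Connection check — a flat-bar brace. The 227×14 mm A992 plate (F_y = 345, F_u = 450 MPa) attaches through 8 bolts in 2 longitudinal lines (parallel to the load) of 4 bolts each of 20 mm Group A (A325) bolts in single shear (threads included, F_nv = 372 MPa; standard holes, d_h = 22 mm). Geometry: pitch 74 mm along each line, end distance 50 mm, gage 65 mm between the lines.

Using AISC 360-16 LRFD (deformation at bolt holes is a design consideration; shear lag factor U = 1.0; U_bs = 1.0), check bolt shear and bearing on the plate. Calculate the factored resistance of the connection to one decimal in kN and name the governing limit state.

701.2 kN (bolt shear governs)

Bolt shear: A_b = π(20)²/4 = 314.16 mm². φR_n = 0.75 × 372 × 314.16 × 8 × 1 = 701.2 kN.
Bearing (14 mm plate, F_u = 450 MPa): end bolts L_c = 50 − 22/2 = 39, R_n = min(1.2×39×14×450, 2.4×20×14×450) = 294.84 kN/bolt; interior L_c = 74 − 22 = 52, R_n = 302.4 kN/bolt. φR_n = 0.75 × (2×294.84 + 6×302.4) = 1803.1 kN.
Governing: min(701.2, 1803.1) = 701.2 kN → bolt shear.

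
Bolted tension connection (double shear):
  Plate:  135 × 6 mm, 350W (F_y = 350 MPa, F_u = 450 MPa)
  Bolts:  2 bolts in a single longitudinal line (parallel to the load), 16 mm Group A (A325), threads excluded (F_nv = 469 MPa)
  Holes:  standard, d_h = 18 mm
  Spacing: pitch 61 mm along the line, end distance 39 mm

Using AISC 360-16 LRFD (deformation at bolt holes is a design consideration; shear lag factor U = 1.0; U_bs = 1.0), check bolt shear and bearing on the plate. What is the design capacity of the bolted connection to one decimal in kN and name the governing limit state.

Bolt shear: A_b = π(16)²/4 = 201.06 mm². φR_n = 0.75 × 469 × 201.06 × 2 × 2 = 282.9 kN.
Bearing (6 mm plate, F_u = 450 MPa): end bolts L_c = 39 − 18/2 = 30, R_n = min(1.2×30×6×450, 2.4×16×6×450) = 97.2 kN/bolt; interior L_c = 61 − 18 = 43, R_n = 103.68 kN/bolt. φR_n = 0.75 × (1×97.2 + 1×103.68) = 150.7 kN.
Governing: min(282.9, 150.7) = 150.7 kN → bearing.

150.7 kN (bearing governs)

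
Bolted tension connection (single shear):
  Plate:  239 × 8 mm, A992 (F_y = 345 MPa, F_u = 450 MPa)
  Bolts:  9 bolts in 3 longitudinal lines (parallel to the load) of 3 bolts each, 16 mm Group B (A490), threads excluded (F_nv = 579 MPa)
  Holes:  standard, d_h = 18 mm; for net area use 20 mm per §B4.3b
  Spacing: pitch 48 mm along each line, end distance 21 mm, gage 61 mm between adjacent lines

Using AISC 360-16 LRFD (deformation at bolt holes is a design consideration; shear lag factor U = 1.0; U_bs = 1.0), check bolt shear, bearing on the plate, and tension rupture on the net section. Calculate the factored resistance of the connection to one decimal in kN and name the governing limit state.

483.3 kN (net-section rupture governs)

Bolt shear: A_b = π(16)²/4 = 201.06 mm². φR_n = 0.75 × 579 × 201.06 × 9 × 1 = 785.8 kN.
Bearing (8 mm plate, F_u = 450 MPa): end bolts L_c = 21 − 18/2 = 12, R_n = min(1.2×12×8×450, 2.4×16×8×450) = 51.84 kN/bolt; interior L_c = 48 − 18 = 30, R_n = 129.6 kN/bolt. φR_n = 0.75 × (3×51.84 + 6×129.6) = 699.8 kN.
Tension rupture (net): A_n = (239 − 3×20)×8 = 1432 mm² (U = 1.0, A_e = A_n). φR_n = 0.75 × 450 × 1432 = 483.3 kN.
Governing: min(785.8, 699.8, 483.3) = 483.3 kN → net-section rupture.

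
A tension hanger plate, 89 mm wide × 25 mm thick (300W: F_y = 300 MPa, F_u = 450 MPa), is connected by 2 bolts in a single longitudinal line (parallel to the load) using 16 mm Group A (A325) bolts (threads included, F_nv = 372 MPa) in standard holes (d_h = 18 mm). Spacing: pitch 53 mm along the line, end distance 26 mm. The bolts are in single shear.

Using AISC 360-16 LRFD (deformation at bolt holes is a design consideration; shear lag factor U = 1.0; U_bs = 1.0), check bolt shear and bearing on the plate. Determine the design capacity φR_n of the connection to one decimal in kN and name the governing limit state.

Bolt shear: A_b = π(16)²/4 = 201.06 mm². φR_n = 0.75 × 372 × 201.06 × 2 × 1 = 112.2 kN.
Bearing (25 mm plate, F_u = 450 MPa): end bolts L_c = 26 − 18/2 = 17, R_n = min(1.2×17×25×450, 2.4×16×25×450) = 229.5 kN/bolt; interior L_c = 53 − 18 = 35, R_n = 432 kN/bolt. φR_n = 0.75 × (1×229.5 + 1×432) = 496.1 kN.
Governing: min(112.2, 496.1) = 112.2 kN → bolt shear.

112.2 kN (bolt shear governs)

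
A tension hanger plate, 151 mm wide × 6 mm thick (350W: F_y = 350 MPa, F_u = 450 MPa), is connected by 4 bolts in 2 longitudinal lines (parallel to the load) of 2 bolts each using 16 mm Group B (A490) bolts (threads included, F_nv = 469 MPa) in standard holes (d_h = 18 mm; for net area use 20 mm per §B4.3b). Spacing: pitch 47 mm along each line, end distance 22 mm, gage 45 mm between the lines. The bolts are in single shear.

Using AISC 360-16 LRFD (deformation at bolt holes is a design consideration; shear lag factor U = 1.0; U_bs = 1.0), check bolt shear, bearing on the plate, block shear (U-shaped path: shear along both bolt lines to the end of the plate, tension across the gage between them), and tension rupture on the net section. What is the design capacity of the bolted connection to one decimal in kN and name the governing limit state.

145.4 kN (block shear governs)

Bolt shear: A_b = π(16)²/4 = 201.06 mm². φR_n = 0.75 × 469 × 201.06 × 4 × 1 = 282.9 kN.
Bearing (6 mm plate, F_u = 450 MPa): end bolts L_c = 22 − 18/2 = 13, R_n = min(1.2×13×6×450, 2.4×16×6×450) = 42.12 kN/bolt; interior L_c = 47 − 18 = 29, R_n = 93.96 kN/bolt. φR_n = 0.75 × (2×42.12 + 2×93.96) = 204.1 kN.
Block shear: shear path 2×[22+1×47] = 2×69 mm, A_gv = 828, A_nv = 2×(69 − 1.5×20)×6 = 468 mm²; tension across gage: (45 − 1×20)×6 = 150 mm². R_n = min(0.6×450×468, 0.6×350×828) + 1.0×450×150 = min(126.36, 173.88) + 67.5 = 193.86 kN. φR_n = 0.75 × 193.86 = 145.4 kN.
Tension rupture (net): A_n = (151 − 2×20)×6 = 666 mm² (U = 1.0, A_e = A_n). φR_n = 0.75 × 450 × 666 = 224.8 kN.
Governing: min(282.9, 204.1, 145.4, 224.8) = 145.4 kN → block shear.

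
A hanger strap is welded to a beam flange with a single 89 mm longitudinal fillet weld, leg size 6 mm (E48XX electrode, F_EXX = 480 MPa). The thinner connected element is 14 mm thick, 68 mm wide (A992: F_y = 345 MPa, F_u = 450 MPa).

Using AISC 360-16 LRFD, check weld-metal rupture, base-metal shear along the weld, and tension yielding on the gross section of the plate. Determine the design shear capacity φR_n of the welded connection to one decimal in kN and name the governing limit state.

Weld metal: throat = 0.707×6 = 4.242 mm, L = 89 mm. φR_n = 0.75 × 0.6 × 480 × 4.242 × 89 = 81.5 kN.
Base metal shear (14 mm plate): yield φR_n = 1.0×0.6×345×14×89 = 257.9 kN; rupture φR_n = 0.75×0.6×450×14×89 = 252.3 kN; take 252.3 kN (rupture).
Tension yield (gross): A_g = 68×14 = 952 mm². φR_n = 0.90 × 345 × 952 = 295.6 kN.
Governing: min(81.5, 252.3, 295.6) = 81.5 kN → weld metal.

81.5 kN (weld metal governs)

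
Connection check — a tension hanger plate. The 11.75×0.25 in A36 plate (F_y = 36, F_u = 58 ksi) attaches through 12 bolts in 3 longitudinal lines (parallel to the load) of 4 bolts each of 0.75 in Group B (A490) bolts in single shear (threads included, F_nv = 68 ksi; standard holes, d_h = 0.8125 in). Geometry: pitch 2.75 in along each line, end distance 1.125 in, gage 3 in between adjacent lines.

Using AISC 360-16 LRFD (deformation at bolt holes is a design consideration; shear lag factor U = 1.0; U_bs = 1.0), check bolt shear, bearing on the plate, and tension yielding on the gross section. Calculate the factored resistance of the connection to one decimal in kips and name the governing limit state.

Bolt shear: A_b = π(0.75)²/4 = 0.44179 in². φR_n = 0.75 × 68 × 0.44179 × 12 × 1 = 270.4 kips.
Bearing (0.25 in plate, F_u = 58 ksi): end bolts L_c = 1.125 − 0.8125/2 = 0.71875, R_n = min(1.2×0.71875×0.25×58, 2.4×0.75×0.25×58) = 12.506 kips/bolt; interior L_c = 2.75 − 0.8125 = 1.9375, R_n = 26.1 kips/bolt. φR_n = 0.75 × (3×12.506 + 9×26.1) = 204.3 kips.
Tension yield (gross): A_g = 11.75×0.25 = 2.9375 in². φR_n = 0.90 × 36 × 2.9375 = 95.2 kips.
Governing: min(270.4, 204.3, 95.2) = 95.2 kips → gross-section yield.

95.2 kips (gross-section yield governs)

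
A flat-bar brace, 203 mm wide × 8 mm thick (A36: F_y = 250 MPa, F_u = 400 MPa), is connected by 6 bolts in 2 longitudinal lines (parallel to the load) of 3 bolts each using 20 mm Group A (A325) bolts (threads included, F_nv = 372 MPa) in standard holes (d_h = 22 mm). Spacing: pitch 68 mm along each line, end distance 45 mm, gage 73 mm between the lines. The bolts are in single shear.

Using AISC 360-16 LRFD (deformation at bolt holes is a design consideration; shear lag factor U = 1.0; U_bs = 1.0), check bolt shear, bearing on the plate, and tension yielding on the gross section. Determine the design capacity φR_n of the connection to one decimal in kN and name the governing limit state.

Bolt shear: A_b = π(20)²/4 = 314.16 mm². φR_n = 0.75 × 372 × 314.16 × 6 × 1 = 525.9 kN.
Bearing (8 mm plate, F_u = 400 MPa): end bolts L_c = 45 − 22/2 = 34, R_n = min(1.2×34×8×400, 2.4×20×8×400) = 130.56 kN/bolt; interior L_c = 68 − 22 = 46, R_n = 153.6 kN/bolt. φR_n = 0.75 × (2×130.56 + 4×153.6) = 656.6 kN.
Tension yield (gross): A_g = 203×8 = 1624 mm². φR_n = 0.90 × 250 × 1624 = 365.4 kN.
Governing: min(525.9, 656.6, 365.4) = 365.4 kN → gross-section yield.

365.4 kN (gross-section yield governs)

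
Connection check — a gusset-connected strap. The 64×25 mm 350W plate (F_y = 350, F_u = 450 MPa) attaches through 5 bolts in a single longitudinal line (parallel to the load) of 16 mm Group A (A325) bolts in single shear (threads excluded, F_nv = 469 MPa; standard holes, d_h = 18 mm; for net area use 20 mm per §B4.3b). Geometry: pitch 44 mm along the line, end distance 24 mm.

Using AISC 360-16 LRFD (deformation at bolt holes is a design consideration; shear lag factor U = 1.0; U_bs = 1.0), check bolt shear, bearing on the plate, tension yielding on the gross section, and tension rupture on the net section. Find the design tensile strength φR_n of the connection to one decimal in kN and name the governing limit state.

353.6 kN (bolt shear governs)

Bolt shear: A_b = π(16)²/4 = 201.06 mm². φR_n = 0.75 × 469 × 201.06 × 5 × 1 = 353.6 kN.
Bearing (25 mm plate, F_u = 450 MPa): end bolts L_c = 24 − 18/2 = 15, R_n = min(1.2×15×25×450, 2.4×16×25×450) = 202.5 kN/bolt; interior L_c = 44 − 18 = 26, R_n = 351 kN/bolt. φR_n = 0.75 × (1×202.5 + 4×351) = 1204.9 kN.
Tension yield (gross): A_g = 64×25 = 1600 mm². φR_n = 0.90 × 350 × 1600 = 504.0 kN.
Tension rupture (net): A_n = (64 − 1×20)×25 = 1100 mm² (U = 1.0, A_e = A_n). φR_n = 0.75 × 450 × 1100 = 371.3 kN.
Governing: min(353.6, 1204.9, 504.0, 371.3) = 353.6 kN → bolt shear.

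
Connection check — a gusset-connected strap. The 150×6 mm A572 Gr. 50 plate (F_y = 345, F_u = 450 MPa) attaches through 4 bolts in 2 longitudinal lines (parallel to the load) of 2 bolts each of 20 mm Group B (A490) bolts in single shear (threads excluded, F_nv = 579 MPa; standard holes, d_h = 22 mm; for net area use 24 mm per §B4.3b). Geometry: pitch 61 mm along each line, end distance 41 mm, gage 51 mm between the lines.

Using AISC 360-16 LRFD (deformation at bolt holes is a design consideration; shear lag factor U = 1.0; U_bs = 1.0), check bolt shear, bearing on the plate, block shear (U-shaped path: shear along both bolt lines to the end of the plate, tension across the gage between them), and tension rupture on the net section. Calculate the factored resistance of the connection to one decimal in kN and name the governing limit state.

206.6 kN (net-section rupture governs)

Bolt shear: A_b = π(20)²/4 = 314.16 mm². φR_n = 0.75 × 579 × 314.16 × 4 × 1 = 545.7 kN.
Bearing (6 mm plate, F_u = 450 MPa): end bolts L_c = 41 − 22/2 = 30, R_n = min(1.2×30×6×450, 2.4×20×6×450) = 97.2 kN/bolt; interior L_c = 61 − 22 = 39, R_n = 126.36 kN/bolt. φR_n = 0.75 × (2×97.2 + 2×126.36) = 335.3 kN.
Block shear: shear path 2×[41+1×61] = 2×102 mm, A_gv = 1224, A_nv = 2×(102 − 1.5×24)×6 = 792 mm²; tension across gage: (51 − 1×24)×6 = 162 mm². R_n = min(0.6×450×792, 0.6×345×1224) + 1.0×450×162 = min(213.84, 253.37) + 72.9 = 286.74 kN. φR_n = 0.75 × 286.74 = 215.1 kN.
Tension rupture (net): A_n = (150 − 2×24)×6 = 612 mm² (U = 1.0, A_e = A_n). φR_n = 0.75 × 450 × 612 = 206.6 kN.
Governing: min(545.7, 335.3, 215.1, 206.6) = 206.6 kN → net-section rupture.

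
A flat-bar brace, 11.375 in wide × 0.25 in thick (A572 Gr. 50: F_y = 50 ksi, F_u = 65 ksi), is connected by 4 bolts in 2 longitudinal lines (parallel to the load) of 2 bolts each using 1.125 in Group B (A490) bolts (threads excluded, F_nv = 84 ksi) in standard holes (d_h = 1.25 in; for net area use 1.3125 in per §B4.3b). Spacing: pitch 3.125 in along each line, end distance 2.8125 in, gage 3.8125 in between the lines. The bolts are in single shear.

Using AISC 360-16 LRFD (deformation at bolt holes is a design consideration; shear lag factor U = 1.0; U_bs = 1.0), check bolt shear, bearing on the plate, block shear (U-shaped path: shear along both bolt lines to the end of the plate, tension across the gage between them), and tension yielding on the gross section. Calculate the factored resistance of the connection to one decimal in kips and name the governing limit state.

Bolt shear: A_b = π(1.125)²/4 = 0.99402 in². φR_n = 0.75 × 84 × 0.99402 × 4 × 1 = 250.5 kips.
Bearing (0.25 in plate, F_u = 65 ksi): end bolts L_c = 2.8125 − 1.25/2 = 2.1875, R_n = min(1.2×2.1875×0.25×65, 2.4×1.125×0.25×65) = 42.656 kips/bolt; interior L_c = 3.125 − 1.25 = 1.875, R_n = 36.563 kips/bolt. φR_n = 0.75 × (2×42.656 + 2×36.563) = 118.8 kips.
Block shear: shear path 2×[2.8125+1×3.125] = 2×5.9375 in, A_gv = 2.9688, A_nv = 2×(5.9375 − 1.5×1.3125)×0.25 = 1.9844 in²; tension across gage: (3.8125 − 1×1.3125)×0.25 = 0.625 in². R_n = min(0.6×65×1.9844, 0.6×50×2.9688) + 1.0×65×0.625 = min(77.392, 89.064) + 40.625 = 118.02 kips. φR_n = 0.75 × 118.02 = 88.5 kips.
Tension yield (gross): A_g = 11.375×0.25 = 2.8438 in². φR_n = 0.90 × 50 × 2.8438 = 128.0 kips.
Governing: min(250.5, 118.8, 88.5, 128.0) = 88.5 kips → block shear.

88.5 kips (block shear governs)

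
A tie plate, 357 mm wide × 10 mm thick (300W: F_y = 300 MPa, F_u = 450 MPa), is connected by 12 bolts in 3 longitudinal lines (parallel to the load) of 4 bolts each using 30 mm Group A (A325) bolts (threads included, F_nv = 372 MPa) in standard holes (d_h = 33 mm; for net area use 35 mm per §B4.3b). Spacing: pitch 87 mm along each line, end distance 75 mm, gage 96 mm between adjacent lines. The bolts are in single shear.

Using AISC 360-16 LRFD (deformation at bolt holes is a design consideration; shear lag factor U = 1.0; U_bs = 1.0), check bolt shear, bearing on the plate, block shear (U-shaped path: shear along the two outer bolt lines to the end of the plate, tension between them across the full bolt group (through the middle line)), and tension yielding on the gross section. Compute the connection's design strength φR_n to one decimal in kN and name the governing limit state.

963.9 kN (gross-section yield governs)

Bolt shear: A_b = π(30)²/4 = 706.86 mm². φR_n = 0.75 × 372 × 706.86 × 12 × 1 = 2366.6 kN.
Bearing (10 mm plate, F_u = 450 MPa): end bolts L_c = 75 − 33/2 = 58.5, R_n = min(1.2×58.5×10×450, 2.4×30×10×450) = 315.9 kN/bolt; interior L_c = 87 − 33 = 54, R_n = 291.6 kN/bolt. φR_n = 0.75 × (3×315.9 + 9×291.6) = 2679.1 kN.
Block shear: shear path 2×[75+3×87] = 2×336 mm, A_gv = 6720, A_nv = 2×(336 − 3.5×35)×10 = 4270 mm²; tension across gage: (192 − 2×35)×10 = 1220 mm². R_n = min(0.6×450×4270, 0.6×300×6720) + 1.0×450×1220 = min(1152.9, 1209.6) + 549 = 1701.9 kN. φR_n = 0.75 × 1701.9 = 1276.4 kN.
Tension yield (gross): A_g = 357×10 = 3570 mm². φR_n = 0.90 × 300 × 3570 = 963.9 kN.
Governing: min(2366.6, 2679.1, 1276.4, 963.9) = 963.9 kN → gross-section yield.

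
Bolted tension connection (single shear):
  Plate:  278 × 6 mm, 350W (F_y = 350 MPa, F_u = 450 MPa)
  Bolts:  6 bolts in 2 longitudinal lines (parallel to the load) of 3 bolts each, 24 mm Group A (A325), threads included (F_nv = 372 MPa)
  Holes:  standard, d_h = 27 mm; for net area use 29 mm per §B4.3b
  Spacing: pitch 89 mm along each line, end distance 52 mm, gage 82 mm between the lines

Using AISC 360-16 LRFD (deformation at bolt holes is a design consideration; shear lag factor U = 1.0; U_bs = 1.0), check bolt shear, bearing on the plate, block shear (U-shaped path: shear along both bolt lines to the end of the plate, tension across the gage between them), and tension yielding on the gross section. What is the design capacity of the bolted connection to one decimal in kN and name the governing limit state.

490.1 kN (block shear governs)

Bolt shear: A_b = π(24)²/4 = 452.39 mm². φR_n = 0.75 × 372 × 452.39 × 6 × 1 = 757.3 kN.
Bearing (6 mm plate, F_u = 450 MPa): end bolts L_c = 52 − 27/2 = 38.5, R_n = min(1.2×38.5×6×450, 2.4×24×6×450) = 124.74 kN/bolt; interior L_c = 89 − 27 = 62, R_n = 155.52 kN/bolt. φR_n = 0.75 × (2×124.74 + 4×155.52) = 653.7 kN.
Block shear: shear path 2×[52+2×89] = 2×230 mm, A_gv = 2760, A_nv = 2×(230 − 2.5×29)×6 = 1890 mm²; tension across gage: (82 − 1×29)×6 = 318 mm². R_n = min(0.6×450×1890, 0.6×350×2760) + 1.0×450×318 = min(510.3, 579.6) + 143.1 = 653.4 kN. φR_n = 0.75 × 653.4 = 490.1 kN.
Tension yield (gross): A_g = 278×6 = 1668 mm². φR_n = 0.90 × 350 × 1668 = 525.4 kN.
Governing: min(757.3, 653.7, 490.1, 525.4) = 490.1 kN → block shear.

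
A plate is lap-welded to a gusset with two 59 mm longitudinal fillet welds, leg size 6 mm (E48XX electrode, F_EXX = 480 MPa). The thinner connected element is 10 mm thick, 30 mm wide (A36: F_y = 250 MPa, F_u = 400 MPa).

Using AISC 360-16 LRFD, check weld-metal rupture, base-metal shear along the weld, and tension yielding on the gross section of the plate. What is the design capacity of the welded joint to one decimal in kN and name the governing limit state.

Weld metal: throat = 0.707×6 = 4.242 mm, L = 2×59 = 118 mm. φR_n = 0.75 × 0.6 × 480 × 4.242 × 118 = 108.1 kN.
Base metal shear (10 mm plate): yield φR_n = 1.0×0.6×250×10×118 = 177.0 kN; rupture φR_n = 0.75×0.6×400×10×118 = 212.4 kN; take 177.0 kN (yield).
Tension yield (gross): A_g = 30×10 = 300 mm². φR_n = 0.90 × 250 × 300 = 67.5 kN.
Governing: min(108.1, 177.0, 67.5) = 67.5 kN → gross-section yield.

67.5 kN (gross-section yield governs)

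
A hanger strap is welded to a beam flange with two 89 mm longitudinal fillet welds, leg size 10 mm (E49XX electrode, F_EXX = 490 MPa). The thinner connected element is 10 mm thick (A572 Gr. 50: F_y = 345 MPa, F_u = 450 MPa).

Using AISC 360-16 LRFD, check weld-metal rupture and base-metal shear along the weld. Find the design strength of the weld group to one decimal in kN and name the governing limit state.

277.5 kN (weld metal governs)

Weld metal: throat = 0.707×10 = 7.07 mm, L = 2×89 = 178 mm. φR_n = 0.75 × 0.6 × 490 × 7.07 × 178 = 277.5 kN.
Base metal shear (10 mm plate): yield φR_n = 1.0×0.6×345×10×178 = 368.5 kN; rupture φR_n = 0.75×0.6×450×10×178 = 360.5 kN; take 360.5 kN (rupture).
Governing: min(277.5, 360.5) = 277.5 kN → weld metal.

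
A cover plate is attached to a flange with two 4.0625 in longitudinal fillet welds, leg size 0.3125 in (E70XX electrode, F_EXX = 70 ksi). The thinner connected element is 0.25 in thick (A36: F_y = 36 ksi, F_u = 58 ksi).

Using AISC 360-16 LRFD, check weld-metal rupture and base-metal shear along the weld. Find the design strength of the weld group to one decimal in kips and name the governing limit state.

Weld metal: throat = 0.707×0.3125 = 0.22094 in, L = 2×4.0625 = 8.125 in. φR_n = 0.75 × 0.6 × 70 × 0.22094 × 8.125 = 56.5 kips.
Base metal shear (0.25 in plate): yield φR_n = 1.0×0.6×36×0.25×8.125 = 43.9 kips; rupture φR_n = 0.75×0.6×58×0.25×8.125 = 53.0 kips; take 43.9 kips (yield).
Governing: min(56.5, 43.9) = 43.9 kips → base-metal shear.

43.9 kips (base-metal shear governs)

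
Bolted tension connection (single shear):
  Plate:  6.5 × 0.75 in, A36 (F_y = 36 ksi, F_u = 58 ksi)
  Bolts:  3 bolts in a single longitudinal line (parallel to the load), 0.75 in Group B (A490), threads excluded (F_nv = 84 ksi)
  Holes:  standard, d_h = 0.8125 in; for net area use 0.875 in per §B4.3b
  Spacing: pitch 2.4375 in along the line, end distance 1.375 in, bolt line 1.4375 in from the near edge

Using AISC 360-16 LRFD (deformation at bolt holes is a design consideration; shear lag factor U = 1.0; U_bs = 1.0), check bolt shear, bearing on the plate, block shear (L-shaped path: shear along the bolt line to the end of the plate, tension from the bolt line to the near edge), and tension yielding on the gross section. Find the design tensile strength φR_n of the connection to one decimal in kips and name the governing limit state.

83.5 kips (bolt shear governs)

Bolt shear: A_b = π(0.75)²/4 = 0.44179 in². φR_n = 0.75 × 84 × 0.44179 × 3 × 1 = 83.5 kips.
Bearing (0.75 in plate, F_u = 58 ksi): end bolts L_c = 1.375 − 0.8125/2 = 0.96875, R_n = min(1.2×0.96875×0.75×58, 2.4×0.75×0.75×58) = 50.569 kips/bolt; interior L_c = 2.4375 − 0.8125 = 1.625, R_n = 78.3 kips/bolt. φR_n = 0.75 × (1×50.569 + 2×78.3) = 155.4 kips.
Block shear: shear path 1×[1.375+2×2.4375] = 1×6.25 in, A_gv = 4.6875, A_nv = 1×(6.25 − 2.5×0.875)×0.75 = 3.0469 in²; tension to near edge: (1.4375 − 0.5×0.875)×0.75 = 0.75 in². R_n = min(0.6×58×3.0469, 0.6×36×4.6875) + 1.0×58×0.75 = min(106.03, 101.25) + 43.5 = 144.75 kips. φR_n = 0.75 × 144.75 = 108.6 kips.
Tension yield (gross): A_g = 6.5×0.75 = 4.875 in². φR_n = 0.90 × 36 × 4.875 = 158.0 kips.
Governing: min(83.5, 155.4, 108.6, 158.0) = 83.5 kips → bolt shear.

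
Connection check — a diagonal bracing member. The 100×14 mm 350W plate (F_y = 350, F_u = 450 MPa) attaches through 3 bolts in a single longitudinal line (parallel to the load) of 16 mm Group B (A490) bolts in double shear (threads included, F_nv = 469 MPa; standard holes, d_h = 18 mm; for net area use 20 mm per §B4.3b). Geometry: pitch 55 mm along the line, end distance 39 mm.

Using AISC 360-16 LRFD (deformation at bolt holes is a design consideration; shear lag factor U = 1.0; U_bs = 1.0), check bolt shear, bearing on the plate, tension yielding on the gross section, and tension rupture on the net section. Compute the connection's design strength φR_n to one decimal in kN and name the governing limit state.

Bolt shear: A_b = π(16)²/4 = 201.06 mm². φR_n = 0.75 × 469 × 201.06 × 3 × 2 = 424.3 kN.
Bearing (14 mm plate, F_u = 450 MPa): end bolts L_c = 39 − 18/2 = 30, R_n = min(1.2×30×14×450, 2.4×16×14×450) = 226.8 kN/bolt; interior L_c = 55 − 18 = 37, R_n = 241.92 kN/bolt. φR_n = 0.75 × (1×226.8 + 2×241.92) = 533.0 kN.
Tension yield (gross): A_g = 100×14 = 1400 mm². φR_n = 0.90 × 350 × 1400 = 441.0 kN.
Tension rupture (net): A_n = (100 − 1×20)×14 = 1120 mm² (U = 1.0, A_e = A_n). φR_n = 0.75 × 450 × 1120 = 378.0 kN.
Governing: min(424.3, 533.0, 441.0, 378.0) = 378.0 kN → net-section rupture.

378.0 kN (net-section rupture governs)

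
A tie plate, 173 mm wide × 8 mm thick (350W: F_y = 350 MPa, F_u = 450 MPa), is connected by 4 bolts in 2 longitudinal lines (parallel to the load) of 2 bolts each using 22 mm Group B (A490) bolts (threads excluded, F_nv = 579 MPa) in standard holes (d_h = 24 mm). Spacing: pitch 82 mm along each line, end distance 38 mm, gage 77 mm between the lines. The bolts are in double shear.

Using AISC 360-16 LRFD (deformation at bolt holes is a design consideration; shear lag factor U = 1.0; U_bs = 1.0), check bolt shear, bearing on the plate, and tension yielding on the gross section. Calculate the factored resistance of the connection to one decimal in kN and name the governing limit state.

436.0 kN (gross-section yield governs)

Bolt shear: A_b = π(22)²/4 = 380.13 mm². φR_n = 0.75 × 579 × 380.13 × 4 × 2 = 1320.6 kN.
Bearing (8 mm plate, F_u = 450 MPa): end bolts L_c = 38 − 24/2 = 26, R_n = min(1.2×26×8×450, 2.4×22×8×450) = 112.32 kN/bolt; interior L_c = 82 − 24 = 58, R_n = 190.08 kN/bolt. φR_n = 0.75 × (2×112.32 + 2×190.08) = 453.6 kN.
Tension yield (gross): A_g = 173×8 = 1384 mm². φR_n = 0.90 × 350 × 1384 = 436.0 kN.
Governing: min(1320.6, 453.6, 436.0) = 436.0 kN → gross-section yield.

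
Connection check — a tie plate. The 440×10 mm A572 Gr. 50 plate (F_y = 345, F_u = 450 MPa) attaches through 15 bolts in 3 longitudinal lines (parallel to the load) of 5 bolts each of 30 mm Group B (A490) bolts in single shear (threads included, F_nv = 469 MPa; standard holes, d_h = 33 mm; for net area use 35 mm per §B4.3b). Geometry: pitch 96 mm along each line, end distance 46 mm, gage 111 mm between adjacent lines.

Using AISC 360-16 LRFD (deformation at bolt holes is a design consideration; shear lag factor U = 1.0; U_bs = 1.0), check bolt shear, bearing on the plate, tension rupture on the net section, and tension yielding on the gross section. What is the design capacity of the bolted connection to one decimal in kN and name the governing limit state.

Bolt shear: A_b = π(30)²/4 = 706.86 mm². φR_n = 0.75 × 469 × 706.86 × 15 × 1 = 3729.6 kN.
Bearing (10 mm plate, F_u = 450 MPa): end bolts L_c = 46 − 33/2 = 29.5, R_n = min(1.2×29.5×10×450, 2.4×30×10×450) = 159.3 kN/bolt; interior L_c = 96 − 33 = 63, R_n = 324 kN/bolt. φR_n = 0.75 × (3×159.3 + 12×324) = 3274.4 kN.
Tension rupture (net): A_n = (440 − 3×35)×10 = 3350 mm² (U = 1.0, A_e = A_n). φR_n = 0.75 × 450 × 3350 = 1130.6 kN.
Tension yield (gross): A_g = 440×10 = 4400 mm². φR_n = 0.90 × 345 × 4400 = 1366.2 kN.
Governing: min(3729.6, 3274.4, 1130.6, 1366.2) = 1130.6 kN → net-section rupture.

1130.6 kN (net-section rupture governs)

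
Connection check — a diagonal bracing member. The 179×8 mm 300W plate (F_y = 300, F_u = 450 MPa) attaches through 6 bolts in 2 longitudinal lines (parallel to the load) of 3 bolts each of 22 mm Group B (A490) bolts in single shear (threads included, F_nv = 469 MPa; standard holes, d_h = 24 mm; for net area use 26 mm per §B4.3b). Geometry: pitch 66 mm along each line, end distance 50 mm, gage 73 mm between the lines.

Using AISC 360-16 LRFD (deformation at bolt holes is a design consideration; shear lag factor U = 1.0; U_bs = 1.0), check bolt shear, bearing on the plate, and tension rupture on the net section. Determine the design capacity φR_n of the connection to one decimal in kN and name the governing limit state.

342.9 kN (net-section rupture governs)

Bolt shear: A_b = π(22)²/4 = 380.13 mm². φR_n = 0.75 × 469 × 380.13 × 6 × 1 = 802.3 kN.
Bearing (8 mm plate, F_u = 450 MPa): end bolts L_c = 50 − 24/2 = 38, R_n = min(1.2×38×8×450, 2.4×22×8×450) = 164.16 kN/bolt; interior L_c = 66 − 24 = 42, R_n = 181.44 kN/bolt. φR_n = 0.75 × (2×164.16 + 4×181.44) = 790.6 kN.
Tension rupture (net): A_n = (179 − 2×26)×8 = 1016 mm² (U = 1.0, A_e = A_n). φR_n = 0.75 × 450 × 1016 = 342.9 kN.
Governing: min(802.3, 790.6, 342.9) = 342.9 kN → net-section rupture.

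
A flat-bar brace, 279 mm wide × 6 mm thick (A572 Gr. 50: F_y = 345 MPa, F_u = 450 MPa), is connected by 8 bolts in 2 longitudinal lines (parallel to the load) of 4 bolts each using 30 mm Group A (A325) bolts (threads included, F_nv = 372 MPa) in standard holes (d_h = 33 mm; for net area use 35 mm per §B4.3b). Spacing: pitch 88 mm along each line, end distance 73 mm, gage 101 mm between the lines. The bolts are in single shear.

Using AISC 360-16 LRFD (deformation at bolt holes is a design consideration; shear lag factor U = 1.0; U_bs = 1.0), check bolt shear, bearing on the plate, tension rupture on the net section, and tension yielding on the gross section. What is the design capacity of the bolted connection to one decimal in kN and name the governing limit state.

423.2 kN (net-section rupture governs)

Bolt shear: A_b = π(30)²/4 = 706.86 mm². φR_n = 0.75 × 372 × 706.86 × 8 × 1 = 1577.7 kN.
Bearing (6 mm plate, F_u = 450 MPa): end bolts L_c = 73 − 33/2 = 56.5, R_n = min(1.2×56.5×6×450, 2.4×30×6×450) = 183.06 kN/bolt; interior L_c = 88 − 33 = 55, R_n = 178.2 kN/bolt. φR_n = 0.75 × (2×183.06 + 6×178.2) = 1076.5 kN.
Tension rupture (net): A_n = (279 − 2×35)×6 = 1254 mm² (U = 1.0, A_e = A_n). φR_n = 0.75 × 450 × 1254 = 423.2 kN.
Tension yield (gross): A_g = 279×6 = 1674 mm². φR_n = 0.90 × 345 × 1674 = 519.8 kN.
Governing: min(1577.7, 1076.5, 423.2, 519.8) = 423.2 kN → net-section rupture.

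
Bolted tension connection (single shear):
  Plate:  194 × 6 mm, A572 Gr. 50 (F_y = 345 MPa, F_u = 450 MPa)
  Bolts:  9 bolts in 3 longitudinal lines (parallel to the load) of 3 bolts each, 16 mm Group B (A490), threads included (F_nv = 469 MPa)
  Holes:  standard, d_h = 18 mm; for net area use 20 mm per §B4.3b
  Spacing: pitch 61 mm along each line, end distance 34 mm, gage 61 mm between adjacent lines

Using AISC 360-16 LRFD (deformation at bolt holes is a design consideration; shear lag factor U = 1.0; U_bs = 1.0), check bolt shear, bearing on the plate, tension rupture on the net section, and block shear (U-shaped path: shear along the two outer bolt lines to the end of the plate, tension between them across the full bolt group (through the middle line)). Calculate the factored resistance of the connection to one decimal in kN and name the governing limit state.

271.4 kN (net-section rupture governs)

Bolt shear: A_b = π(16)²/4 = 201.06 mm². φR_n = 0.75 × 469 × 201.06 × 9 × 1 = 636.5 kN.
Bearing (6 mm plate, F_u = 450 MPa): end bolts L_c = 34 − 18/2 = 25, R_n = min(1.2×25×6×450, 2.4×16×6×450) = 81 kN/bolt; interior L_c = 61 − 18 = 43, R_n = 103.68 kN/bolt. φR_n = 0.75 × (3×81 + 6×103.68) = 648.8 kN.
Tension rupture (net): A_n = (194 − 3×20)×6 = 804 mm² (U = 1.0, A_e = A_n). φR_n = 0.75 × 450 × 804 = 271.4 kN.
Block shear: shear path 2×[34+2×61] = 2×156 mm, A_gv = 1872, A_nv = 2×(156 − 2.5×20)×6 = 1272 mm²; tension across gage: (122 − 2×20)×6 = 492 mm². R_n = min(0.6×450×1272, 0.6×345×1872) + 1.0×450×492 = min(343.44, 387.5) + 221.4 = 564.84 kN. φR_n = 0.75 × 564.84 = 423.6 kN.
Governing: min(636.5, 648.8, 271.4, 423.6) = 271.4 kN → net-section rupture.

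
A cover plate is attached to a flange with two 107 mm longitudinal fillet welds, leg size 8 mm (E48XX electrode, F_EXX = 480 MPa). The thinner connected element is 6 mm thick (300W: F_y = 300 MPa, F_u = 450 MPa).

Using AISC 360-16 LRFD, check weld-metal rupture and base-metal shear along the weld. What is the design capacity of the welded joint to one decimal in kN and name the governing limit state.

231.1 kN (base-metal shear governs)

Weld metal: throat = 0.707×8 = 5.656 mm, L = 2×107 = 214 mm. φR_n = 0.75 × 0.6 × 480 × 5.656 × 214 = 261.4 kN.
Base metal shear (6 mm plate): yield φR_n = 1.0×0.6×300×6×214 = 231.1 kN; rupture φR_n = 0.75×0.6×450×6×214 = 260.0 kN; take 231.1 kN (yield).
Governing: min(261.4, 231.1) = 231.1 kN → base-metal shear.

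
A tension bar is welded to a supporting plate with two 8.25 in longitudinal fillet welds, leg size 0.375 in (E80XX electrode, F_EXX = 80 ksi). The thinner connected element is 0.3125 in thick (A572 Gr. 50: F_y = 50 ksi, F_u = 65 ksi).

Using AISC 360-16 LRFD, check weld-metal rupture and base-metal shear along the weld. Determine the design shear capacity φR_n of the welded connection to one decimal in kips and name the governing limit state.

150.8 kips (base-metal shear governs)

Weld metal: throat = 0.707×0.375 = 0.26513 in, L = 2×8.25 = 16.5 in. φR_n = 0.75 × 0.6 × 80 × 0.26513 × 16.5 = 157.5 kips.
Base metal shear (0.3125 in plate): yield φR_n = 1.0×0.6×50×0.3125×16.5 = 154.7 kips; rupture φR_n = 0.75×0.6×65×0.3125×16.5 = 150.8 kips; take 150.8 kips (rupture).
Governing: min(157.5, 150.8) = 150.8 kips → base-metal shear.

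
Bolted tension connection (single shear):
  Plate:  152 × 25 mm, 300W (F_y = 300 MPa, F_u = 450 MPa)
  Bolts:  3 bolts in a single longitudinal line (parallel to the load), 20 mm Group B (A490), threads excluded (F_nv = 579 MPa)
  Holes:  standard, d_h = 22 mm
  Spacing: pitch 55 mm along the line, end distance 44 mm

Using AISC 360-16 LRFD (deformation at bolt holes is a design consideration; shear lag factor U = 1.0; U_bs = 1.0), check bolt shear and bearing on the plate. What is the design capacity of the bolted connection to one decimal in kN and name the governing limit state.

409.3 kN (bolt shear governs)

Bolt shear: A_b = π(20)²/4 = 314.16 mm². φR_n = 0.75 × 579 × 314.16 × 3 × 1 = 409.3 kN.
Bearing (25 mm plate, F_u = 450 MPa): end bolts L_c = 44 − 22/2 = 33, R_n = min(1.2×33×25×450, 2.4×20×25×450) = 445.5 kN/bolt; interior L_c = 55 − 22 = 33, R_n = 445.5 kN/bolt. φR_n = 0.75 × (1×445.5 + 2×445.5) = 1002.4 kN.
Governing: min(409.3, 1002.4) = 409.3 kN → bolt shear.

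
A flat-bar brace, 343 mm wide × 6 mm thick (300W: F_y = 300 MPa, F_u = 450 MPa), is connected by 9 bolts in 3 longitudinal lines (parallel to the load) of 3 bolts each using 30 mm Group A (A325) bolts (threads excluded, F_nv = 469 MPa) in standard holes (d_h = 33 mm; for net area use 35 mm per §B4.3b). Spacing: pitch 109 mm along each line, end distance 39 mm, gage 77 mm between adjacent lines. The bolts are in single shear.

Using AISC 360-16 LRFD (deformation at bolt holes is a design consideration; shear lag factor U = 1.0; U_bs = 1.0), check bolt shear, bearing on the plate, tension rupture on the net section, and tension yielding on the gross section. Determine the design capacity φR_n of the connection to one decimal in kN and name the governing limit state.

Bolt shear: A_b = π(30)²/4 = 706.86 mm². φR_n = 0.75 × 469 × 706.86 × 9 × 1 = 2237.7 kN.
Bearing (6 mm plate, F_u = 450 MPa): end bolts L_c = 39 − 33/2 = 22.5, R_n = min(1.2×22.5×6×450, 2.4×30×6×450) = 72.9 kN/bolt; interior L_c = 109 − 33 = 76, R_n = 194.4 kN/bolt. φR_n = 0.75 × (3×72.9 + 6×194.4) = 1038.8 kN.
Tension rupture (net): A_n = (343 − 3×35)×6 = 1428 mm² (U = 1.0, A_e = A_n). φR_n = 0.75 × 450 × 1428 = 482.0 kN.
Tension yield (gross): A_g = 343×6 = 2058 mm². φR_n = 0.90 × 300 × 2058 = 555.7 kN.
Governing: min(2237.7, 1038.8, 482.0, 555.7) = 482.0 kN → net-section rupture.

482.0 kN (net-section rupture governs)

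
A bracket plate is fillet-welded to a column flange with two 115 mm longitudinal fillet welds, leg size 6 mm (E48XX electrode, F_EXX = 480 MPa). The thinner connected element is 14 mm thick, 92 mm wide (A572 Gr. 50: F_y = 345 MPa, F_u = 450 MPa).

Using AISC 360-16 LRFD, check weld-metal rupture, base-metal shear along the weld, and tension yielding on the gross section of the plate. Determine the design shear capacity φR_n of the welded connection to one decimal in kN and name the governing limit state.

Weld metal: throat = 0.707×6 = 4.242 mm, L = 2×115 = 230 mm. φR_n = 0.75 × 0.6 × 480 × 4.242 × 230 = 210.7 kN.
Base metal shear (14 mm plate): yield φR_n = 1.0×0.6×345×14×230 = 666.5 kN; rupture φR_n = 0.75×0.6×450×14×230 = 652.1 kN; take 652.1 kN (rupture).
Tension yield (gross): A_g = 92×14 = 1288 mm². φR_n = 0.90 × 345 × 1288 = 399.9 kN.
Governing: min(210.7, 652.1, 399.9) = 210.7 kN → weld metal.

210.7 kN (weld metal governs)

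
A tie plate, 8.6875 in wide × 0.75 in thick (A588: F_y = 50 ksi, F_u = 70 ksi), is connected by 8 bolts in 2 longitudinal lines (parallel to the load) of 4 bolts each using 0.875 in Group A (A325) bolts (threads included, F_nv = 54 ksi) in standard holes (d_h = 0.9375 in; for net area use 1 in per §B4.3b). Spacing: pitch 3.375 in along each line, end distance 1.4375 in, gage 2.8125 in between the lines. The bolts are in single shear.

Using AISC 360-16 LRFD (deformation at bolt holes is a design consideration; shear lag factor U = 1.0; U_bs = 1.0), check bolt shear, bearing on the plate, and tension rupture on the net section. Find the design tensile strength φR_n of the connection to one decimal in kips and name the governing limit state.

Bolt shear: A_b = π(0.875)²/4 = 0.60132 in². φR_n = 0.75 × 54 × 0.60132 × 8 × 1 = 194.8 kips.
Bearing (0.75 in plate, F_u = 70 ksi): end bolts L_c = 1.4375 − 0.9375/2 = 0.96875, R_n = min(1.2×0.96875×0.75×70, 2.4×0.875×0.75×70) = 61.031 kips/bolt; interior L_c = 3.375 − 0.9375 = 2.4375, R_n = 110.25 kips/bolt. φR_n = 0.75 × (2×61.031 + 6×110.25) = 587.7 kips.
Tension rupture (net): A_n = (8.6875 − 2×1)×0.75 = 5.0156 in² (U = 1.0, A_e = A_n). φR_n = 0.75 × 70 × 5.0156 = 263.3 kips.
Governing: min(194.8, 587.7, 263.3) = 194.8 kips → bolt shear.

194.8 kips (bolt shear governs)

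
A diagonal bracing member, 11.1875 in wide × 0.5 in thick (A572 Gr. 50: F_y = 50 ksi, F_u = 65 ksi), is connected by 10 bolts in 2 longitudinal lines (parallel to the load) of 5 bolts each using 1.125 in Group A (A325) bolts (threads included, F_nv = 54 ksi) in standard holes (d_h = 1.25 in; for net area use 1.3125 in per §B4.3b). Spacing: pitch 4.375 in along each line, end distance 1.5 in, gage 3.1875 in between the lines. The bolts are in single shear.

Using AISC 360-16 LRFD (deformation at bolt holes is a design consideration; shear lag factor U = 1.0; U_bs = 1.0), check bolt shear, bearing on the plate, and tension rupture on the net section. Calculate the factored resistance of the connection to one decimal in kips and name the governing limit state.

208.7 kips (net-section rupture governs)

Bolt shear: A_b = π(1.125)²/4 = 0.99402 in². φR_n = 0.75 × 54 × 0.99402 × 10 × 1 = 402.6 kips.
Bearing (0.5 in plate, F_u = 65 ksi): end bolts L_c = 1.5 − 1.25/2 = 0.875, R_n = min(1.2×0.875×0.5×65, 2.4×1.125×0.5×65) = 34.125 kips/bolt; interior L_c = 4.375 − 1.25 = 3.125, R_n = 87.75 kips/bolt. φR_n = 0.75 × (2×34.125 + 8×87.75) = 577.7 kips.
Tension rupture (net): A_n = (11.1875 − 2×1.3125)×0.5 = 4.2813 in² (U = 1.0, A_e = A_n). φR_n = 0.75 × 65 × 4.2813 = 208.7 kips.
Governing: min(402.6, 577.7, 208.7) = 208.7 kips → net-section rupture.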